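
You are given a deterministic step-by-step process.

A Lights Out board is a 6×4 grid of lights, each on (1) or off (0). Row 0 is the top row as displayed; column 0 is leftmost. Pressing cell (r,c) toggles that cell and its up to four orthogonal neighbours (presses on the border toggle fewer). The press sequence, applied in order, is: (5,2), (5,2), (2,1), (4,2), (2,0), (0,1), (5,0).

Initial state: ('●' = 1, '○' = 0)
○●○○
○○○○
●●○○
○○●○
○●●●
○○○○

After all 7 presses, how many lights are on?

12

k=0  ○●○○
○○○○
●●○○
○○●○
○●●●
○○○○
k=1  ○●○○
○○○○
●●○○
○○●○
○●○●
○●●●
k=2  ○●○○
○○○○
●●○○
○○●○
○●●●
○○○○
k=3  ○●○○
○●○○
○○●○
○●●○
○●●●
○○○○
k=4  ○●○○
○●○○
○○●○
○●○○
○○○○
○○●○
k=5  ○●○○
●●○○
●●●○
●●○○
○○○○
○○●○
k=6  ●○●○
●○○○
●●●○
●●○○
○○○○
○○●○
k=7  ●○●○
●○○○
●●●○
●●○○
●○○○
●●●○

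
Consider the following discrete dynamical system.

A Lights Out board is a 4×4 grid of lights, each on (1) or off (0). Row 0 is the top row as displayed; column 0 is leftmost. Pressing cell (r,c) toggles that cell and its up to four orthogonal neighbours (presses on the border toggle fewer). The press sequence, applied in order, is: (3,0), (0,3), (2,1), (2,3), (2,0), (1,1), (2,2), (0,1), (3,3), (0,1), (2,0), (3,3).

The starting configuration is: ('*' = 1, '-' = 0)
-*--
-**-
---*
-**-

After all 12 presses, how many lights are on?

k=0  -*--
-**-
---*
-**-
k=1  -*--
-**-
*--*
*-*-
k=2  -***
-***
*--*
*-*-
k=3  -***
--**
-***
***-
k=4  -***
--*-
-*--
****
k=5  -***
*-*-
*---
-***
k=6  --**
-*--
**--
-***
k=7  --**
-**-
*-**
-*-*
k=8  **-*
--*-
*-**
-*-*
k=9  **-*
--*-
*-*-
-**-
k=10  --**
-**-
*-*-
-**-
k=11  --**
***-
-**-
***-
k=12  --**
***-
-***
**-*

11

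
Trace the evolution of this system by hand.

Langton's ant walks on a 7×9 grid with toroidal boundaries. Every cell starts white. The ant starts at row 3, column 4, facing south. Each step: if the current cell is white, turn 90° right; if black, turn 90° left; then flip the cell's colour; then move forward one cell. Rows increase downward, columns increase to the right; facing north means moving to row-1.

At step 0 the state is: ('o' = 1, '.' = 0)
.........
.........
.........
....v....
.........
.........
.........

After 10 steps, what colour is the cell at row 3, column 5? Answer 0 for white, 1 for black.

t=0: .........
.........
.........
....v....
.........
.........
.........
t=1: .........
.........
.........
...<o....
.........
.........
.........
t=2: .........
.........
...^.....
...oo....
.........
.........
.........
t=3: .........
.........
...o>....
...oo....
.........
.........
.........
t=4: .........
.........
...oo....
...ov....
.........
.........
.........
t=5: .........
.........
...oo....
...o.>...
.........
.........
.........
t=6: .........
.........
...oo....
...o.o...
.....v...
.........
.........
t=7: .........
.........
...oo....
...o.o...
....<o...
.........
.........
t=8: .........
.........
...oo....
...o^o...
....oo...
.........
.........
t=9: .........
.........
...oo....
...oo>...
....oo...
.........
.........
t=10: .........
.........
...oo^...
...oo....
....oo...
.........
.........

0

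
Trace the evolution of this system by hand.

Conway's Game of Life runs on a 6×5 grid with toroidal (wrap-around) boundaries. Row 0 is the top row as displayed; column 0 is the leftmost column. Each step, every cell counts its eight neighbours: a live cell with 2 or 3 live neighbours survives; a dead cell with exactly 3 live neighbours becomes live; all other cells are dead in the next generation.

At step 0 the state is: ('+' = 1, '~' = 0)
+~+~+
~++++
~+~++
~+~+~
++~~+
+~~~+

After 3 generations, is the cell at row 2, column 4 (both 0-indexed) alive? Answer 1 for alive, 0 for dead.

step 0: +~+~+
~++++
~+~++
~+~+~
++~~+
+~~~+
step 1: ~~+~~
~~~~~
~+~~~
~+~+~
~+++~
~~~~~
step 2: ~~~~~
~~~~~
~~+~~
++~+~
~+~+~
~+~+~
step 3: ~~~~~
~~~~~
~++~~
++~++
~+~+~
~~~~~

0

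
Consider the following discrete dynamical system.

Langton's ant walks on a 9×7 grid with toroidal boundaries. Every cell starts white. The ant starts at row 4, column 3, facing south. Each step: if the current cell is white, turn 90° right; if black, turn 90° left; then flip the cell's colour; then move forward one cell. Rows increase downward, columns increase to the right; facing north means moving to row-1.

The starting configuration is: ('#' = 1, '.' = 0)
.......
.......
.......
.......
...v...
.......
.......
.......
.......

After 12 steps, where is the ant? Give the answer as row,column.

4,5

0) .......
.......
.......
.......
...v...
.......
.......
.......
.......
1) .......
.......
.......
.......
..<#...
.......
.......
.......
.......
2) .......
.......
.......
..^....
..##...
.......
.......
.......
.......
3) .......
.......
.......
..#>...
..##...
.......
.......
.......
.......
4) .......
.......
.......
..##...
..#v...
.......
.......
.......
.......
5) .......
.......
.......
..##...
..#.>..
.......
.......
.......
.......
6) .......
.......
.......
..##...
..#.#..
....v..
.......
.......
.......
7) .......
.......
.......
..##...
..#.#..
...<#..
.......
.......
.......
8) .......
.......
.......
..##...
..#^#..
...##..
.......
.......
.......
9) .......
.......
.......
..##...
..##>..
...##..
.......
.......
.......
10) .......
.......
.......
..##^..
..##...
...##..
.......
.......
.......
11) .......
.......
.......
..###>.
..##...
...##..
.......
.......
.......
12) .......
.......
.......
..####.
..##.v.
...##..
.......
.......
.......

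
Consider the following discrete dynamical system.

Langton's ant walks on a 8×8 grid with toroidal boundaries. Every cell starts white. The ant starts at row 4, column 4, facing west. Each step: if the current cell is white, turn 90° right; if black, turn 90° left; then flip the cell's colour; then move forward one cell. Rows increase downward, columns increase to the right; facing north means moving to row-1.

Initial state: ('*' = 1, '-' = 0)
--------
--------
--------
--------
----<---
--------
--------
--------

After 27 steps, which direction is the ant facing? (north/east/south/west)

gen 0: --------
--------
--------
--------
----<---
--------
--------
--------
gen 1: --------
--------
--------
----^---
----*---
--------
--------
--------
gen 2: --------
--------
--------
----*>--
----*---
--------
--------
--------
gen 3: --------
--------
--------
----**--
----*v--
--------
--------
--------
gen 4: --------
--------
--------
----**--
----<*--
--------
--------
--------
gen 5: --------
--------
--------
----**--
-----*--
----v---
--------
--------
gen 6: --------
--------
--------
----**--
-----*--
---<*---
--------
--------
gen 7: --------
--------
--------
----**--
---^-*--
---**---
--------
--------
gen 8: --------
--------
--------
----**--
---*>*--
---**---
--------
--------
gen 9: --------
--------
--------
----**--
---***--
---*v---
--------
--------
gen 10: --------
--------
--------
----**--
---***--
---*->--
--------
--------
gen 11: --------
--------
--------
----**--
---***--
---*-*--
-----v--
--------
gen 12: --------
--------
--------
----**--
---***--
---*-*--
----<*--
--------
gen 13: --------
--------
--------
----**--
---***--
---*^*--
----**--
--------
gen 14: --------
--------
--------
----**--
---***--
---**>--
----**--
--------
gen 15: --------
--------
--------
----**--
---**^--
---**---
----**--
--------
gen 16: --------
--------
--------
----**--
---*<---
---**---
----**--
--------
gen 17: --------
--------
--------
----**--
---*----
---*v---
----**--
--------
gen 18: --------
--------
--------
----**--
---*----
---*->--
----**--
--------
gen 19: --------
--------
--------
----**--
---*----
---*-*--
----*v--
--------
gen 20: --------
--------
--------
----**--
---*----
---*-*--
----*->-
--------
gen 21: --------
--------
--------
----**--
---*----
---*-*--
----*-*-
------v-
gen 22: --------
--------
--------
----**--
---*----
---*-*--
----*-*-
-----<*-
gen 23: --------
--------
--------
----**--
---*----
---*-*--
----*^*-
-----**-
gen 24: --------
--------
--------
----**--
---*----
---*-*--
----**>-
-----**-
gen 25: --------
--------
--------
----**--
---*----
---*-*^-
----**--
-----**-
gen 26: --------
--------
--------
----**--
---*----
---*-**>
----**--
-----**-
gen 27: --------
--------
--------
----**--
---*----
---*-***
----**-v
-----**-

south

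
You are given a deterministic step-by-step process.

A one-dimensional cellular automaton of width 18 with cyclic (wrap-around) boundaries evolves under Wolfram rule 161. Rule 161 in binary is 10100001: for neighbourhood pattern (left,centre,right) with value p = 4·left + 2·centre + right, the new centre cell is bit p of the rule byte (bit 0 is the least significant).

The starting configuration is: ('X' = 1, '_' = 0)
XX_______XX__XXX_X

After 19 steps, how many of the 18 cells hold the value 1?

10

t=0: XX_______XX__XXX_X
t=1: X__XXXXX______X_X_
t=2: ____XXX__XXXX__X_X
t=3: _XX__X____XX____X_
t=4: _______XX____XX___
t=5: XXXXXX____XX____XX
t=6: XXXXX__XX____XX__X
t=7: XXXX______XX______
t=8: _XX__XXXX____XXXX_
t=9: ______XX__XX__XX__
t=10: XXXXX____________X
t=11: XXXX__XXXXXXXXXX__
t=12: _XX____XXXXXXXX___
t=13: ____XX__XXXXXX__XX
t=14: _XX______XXXX_____
t=15: ____XXXX__XX__XXXX
t=16: _XX__XX________XX_
t=17: ________XXXXXX____
t=18: XXXXXXX__XXXX__XXX
t=19: XXXXXX____XX____XX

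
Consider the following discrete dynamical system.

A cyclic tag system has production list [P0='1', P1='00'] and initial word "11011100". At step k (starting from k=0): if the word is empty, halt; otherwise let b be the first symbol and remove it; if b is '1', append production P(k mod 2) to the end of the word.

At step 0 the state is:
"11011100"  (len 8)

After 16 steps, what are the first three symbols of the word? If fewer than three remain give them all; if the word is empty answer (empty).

100

0) "11011100"  (len 8)
1) "10111001"  (len 8)
2) "011100100"  (len 9)
3) "11100100"  (len 8)
4) "110010000"  (len 9)
5) "100100001"  (len 9)
6) "0010000100"  (len 10)
7) "010000100"  (len 9)
8) "10000100"  (len 8)
9) "00001001"  (len 8)
10) "0001001"  (len 7)
11) "001001"  (len 6)
12) "01001"  (len 5)
13) "1001"  (len 4)
14) "00100"  (len 5)
15) "0100"  (len 4)
16) "100"  (len 3)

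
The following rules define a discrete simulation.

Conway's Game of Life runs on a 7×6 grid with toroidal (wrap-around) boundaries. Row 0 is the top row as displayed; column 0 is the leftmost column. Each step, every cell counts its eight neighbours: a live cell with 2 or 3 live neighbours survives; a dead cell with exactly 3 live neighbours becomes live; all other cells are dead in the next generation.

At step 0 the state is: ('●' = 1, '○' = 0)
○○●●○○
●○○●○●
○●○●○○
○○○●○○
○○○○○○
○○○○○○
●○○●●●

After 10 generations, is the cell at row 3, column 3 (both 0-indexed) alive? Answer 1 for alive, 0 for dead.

t=0: ○○●●○○
●○○●○●
○●○●○○
○○○●○○
○○○○○○
○○○○○○
●○○●●●
t=1: ○●●○○○
●●○●○○
●○○●○○
○○●○○○
○○○○○○
○○○○●●
○○●●●●
t=2: ○○○○○●
●○○●○○
●○○●○○
○○○○○○
○○○○○○
○○○○○●
●●●○○●
t=3: ○○●○●●
●○○○●●
○○○○○○
○○○○○○
○○○○○○
○●○○○●
○●○○●●
t=4: ○●○○○○
●○○●●○
○○○○○●
○○○○○○
○○○○○○
○○○○●●
○●●●○○
t=5: ●●○○●○
●○○○●●
○○○○●●
○○○○○○
○○○○○○
○○●●●○
●●●●●○
t=6: ○○○○○○
○●○●○○
●○○○●○
○○○○○○
○○○●○○
○○○○●●
●○○○○○
t=7: ○○○○○○
○○○○○○
○○○○○○
○○○○○○
○○○○●○
○○○○●●
○○○○○●
t=8: ○○○○○○
○○○○○○
○○○○○○
○○○○○○
○○○○●●
○○○○●●
○○○○●●
t=9: ○○○○○○
○○○○○○
○○○○○○
○○○○○○
○○○○●●
●○○●○○
○○○○●●
t=10: ○○○○○○
○○○○○○
○○○○○○
○○○○○○
○○○○●●
●○○●○○
○○○○●●

0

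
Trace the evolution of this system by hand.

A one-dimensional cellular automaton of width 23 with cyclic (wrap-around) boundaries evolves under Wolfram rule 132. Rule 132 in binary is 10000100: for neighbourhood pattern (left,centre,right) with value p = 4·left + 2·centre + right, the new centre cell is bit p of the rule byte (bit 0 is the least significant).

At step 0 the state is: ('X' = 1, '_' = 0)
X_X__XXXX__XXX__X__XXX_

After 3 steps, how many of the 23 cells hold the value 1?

5

gen 0: X_X__XXXX__XXX__X__XXX_
gen 1: X_X___XX____X___X___X__
gen 2: X_X_________X___X___X__
gen 3: X_X_________X___X___X__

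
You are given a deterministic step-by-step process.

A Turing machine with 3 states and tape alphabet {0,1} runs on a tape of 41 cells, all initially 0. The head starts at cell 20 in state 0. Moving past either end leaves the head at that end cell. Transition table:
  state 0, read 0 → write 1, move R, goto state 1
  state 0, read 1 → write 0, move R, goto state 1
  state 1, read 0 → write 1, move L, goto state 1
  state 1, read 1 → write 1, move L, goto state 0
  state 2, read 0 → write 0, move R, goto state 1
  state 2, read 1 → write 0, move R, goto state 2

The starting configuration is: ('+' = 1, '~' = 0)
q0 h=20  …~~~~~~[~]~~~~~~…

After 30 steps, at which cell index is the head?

gen 0: q0 h=20  …~~~~~~[~]~~~~~~…
gen 1: q1 h=21  …~~~~~+[~]~~~~~~…
gen 2: q1 h=20  …~~~~~~[+]+~~~~~…
gen 3: q0 h=19  …~~~~~~[~]++~~~~…
gen 4: q1 h=20  …~~~~~+[+]+~~~~~…
gen 5: q0 h=19  …~~~~~~[+]++~~~~…
gen 6: q1 h=20  …~~~~~~[+]+~~~~~…
gen 7: q0 h=19  …~~~~~~[~]++~~~~…
gen 8: q1 h=20  …~~~~~+[+]+~~~~~…
gen 9: q0 h=19  …~~~~~~[+]++~~~~…
gen 10: q1 h=20  …~~~~~~[+]+~~~~~…
gen 11: q0 h=19  …~~~~~~[~]++~~~~…
gen 12: q1 h=20  …~~~~~+[+]+~~~~~…
gen 13: q0 h=19  …~~~~~~[+]++~~~~…
gen 14: q1 h=20  …~~~~~~[+]+~~~~~…
gen 15: q0 h=19  …~~~~~~[~]++~~~~…
gen 16: q1 h=20  …~~~~~+[+]+~~~~~…
gen 17: q0 h=19  …~~~~~~[+]++~~~~…
gen 18: q1 h=20  …~~~~~~[+]+~~~~~…
gen 19: q0 h=19  …~~~~~~[~]++~~~~…
gen 20: q1 h=20  …~~~~~+[+]+~~~~~…
gen 21: q0 h=19  …~~~~~~[+]++~~~~…
gen 22: q1 h=20  …~~~~~~[+]+~~~~~…
gen 23: q0 h=19  …~~~~~~[~]++~~~~…
gen 24: q1 h=20  …~~~~~+[+]+~~~~~…
gen 25: q0 h=19  …~~~~~~[+]++~~~~…
gen 26: q1 h=20  …~~~~~~[+]+~~~~~…
gen 27: q0 h=19  …~~~~~~[~]++~~~~…
gen 28: q1 h=20  …~~~~~+[+]+~~~~~…
gen 29: q0 h=19  …~~~~~~[+]++~~~~…
gen 30: q1 h=20  …~~~~~~[+]+~~~~~…

20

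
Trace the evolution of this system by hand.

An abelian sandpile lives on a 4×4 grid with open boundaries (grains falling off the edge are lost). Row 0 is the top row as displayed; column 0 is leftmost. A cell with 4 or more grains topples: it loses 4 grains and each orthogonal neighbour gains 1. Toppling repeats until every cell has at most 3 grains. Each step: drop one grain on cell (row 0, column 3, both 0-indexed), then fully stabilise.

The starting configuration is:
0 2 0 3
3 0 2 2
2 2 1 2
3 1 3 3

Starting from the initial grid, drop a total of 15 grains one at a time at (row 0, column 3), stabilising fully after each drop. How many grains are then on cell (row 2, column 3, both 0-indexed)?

gen 0: 0 2 0 3
3 0 2 2
2 2 1 2
3 1 3 3
gen 1: 0 2 1 0
3 0 2 3
2 2 1 2
3 1 3 3
gen 2: 0 2 1 1
3 0 2 3
2 2 1 2
3 1 3 3
gen 3: 0 2 1 2
3 0 2 3
2 2 1 2
3 1 3 3
gen 4: 0 2 1 3
3 0 2 3
2 2 1 2
3 1 3 3
gen 5: 0 2 2 1
3 0 3 0
2 2 1 3
3 1 3 3
gen 6: 0 2 2 2
3 0 3 0
2 2 1 3
3 1 3 3
gen 7: 0 2 2 3
3 0 3 0
2 2 1 3
3 1 3 3
gen 8: 0 2 3 0
3 0 3 1
2 2 1 3
3 1 3 3
gen 9: 0 2 3 1
3 0 3 1
2 2 1 3
3 1 3 3
gen 10: 0 2 3 2
3 0 3 1
2 2 1 3
3 1 3 3
gen 11: 0 2 3 3
3 0 3 1
2 2 1 3
3 1 3 3
gen 12: 0 3 1 1
3 1 0 3
2 2 2 3
3 1 3 3
gen 13: 0 3 1 2
3 1 0 3
2 2 2 3
3 1 3 3
gen 14: 0 3 1 3
3 1 0 3
2 2 2 3
3 1 3 3
gen 15: 0 3 2 1
3 1 2 1
2 3 0 2
3 2 1 1

2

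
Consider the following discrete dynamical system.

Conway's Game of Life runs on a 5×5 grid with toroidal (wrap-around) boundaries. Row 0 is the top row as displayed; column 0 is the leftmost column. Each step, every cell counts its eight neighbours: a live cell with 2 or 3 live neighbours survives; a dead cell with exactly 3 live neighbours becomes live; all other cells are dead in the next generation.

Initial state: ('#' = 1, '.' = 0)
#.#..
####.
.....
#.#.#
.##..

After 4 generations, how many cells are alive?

14

t=0: #.#..
####.
.....
#.#.#
.##..
t=1: #...#
#.###
.....
#.##.
..#.#
t=2: ..#..
##.#.
#....
.####
..#..
t=3: ..##.
###.#
.....
#####
.....
t=4: #.###
###.#
.....
#####
#....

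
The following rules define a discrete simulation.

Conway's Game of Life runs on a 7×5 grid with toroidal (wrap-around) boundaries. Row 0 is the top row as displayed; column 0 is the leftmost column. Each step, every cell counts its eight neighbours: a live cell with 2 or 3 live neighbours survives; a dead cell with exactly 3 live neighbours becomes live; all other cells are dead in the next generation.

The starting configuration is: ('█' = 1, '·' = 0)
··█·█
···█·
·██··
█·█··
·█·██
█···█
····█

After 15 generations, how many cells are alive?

18

k=0  ··█·█
···█·
·██··
█·█··
·█·██
█···█
····█
k=1  ····█
·█·█·
·███·
█···█
·███·
·····
····█
k=2  █··██
██·██
·█·█·
█···█
█████
··██·
·····
k=3  ·███·
·█···
·█·█·
·····
·····
█····
··█··
k=4  ·█·█·
██·█·
··█··
·····
·····
·····
··██·
k=5  ██·█·
██·██
·██··
·····
·····
·····
··██·
k=6  ·····
···█·
·████
·····
·····
·····
·████
k=7  ····█
···██
··███
··██·
·····
··██·
··██·
k=8  ··█·█
█·█··
·····
··█·█
·····
··██·
··█·█
k=9  █·█·█
·█·█·
·█·█·
·····
··█··
··██·
·██·█
k=10  ····█
·█·█·
·····
··█··
··██·
·····
····█
k=11  █··██
·····
··█··
··██·
··██·
···█·
·····
k=12  ····█
···██
··██·
·█···
····█
··██·
···█·
k=13  ····█
··█·█
··███
··██·
··██·
··███
··███
k=14  █·█·█
█·█·█
·█··█
·█···
·█···
·█···
█·█··
k=15  ··█··
··█··
·████
·██··
███··
███··
█·███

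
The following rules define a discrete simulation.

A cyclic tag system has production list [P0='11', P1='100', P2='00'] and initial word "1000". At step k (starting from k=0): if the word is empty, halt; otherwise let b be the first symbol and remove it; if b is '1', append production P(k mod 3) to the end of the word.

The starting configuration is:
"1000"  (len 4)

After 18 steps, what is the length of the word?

step 0: "1000"  (len 4)
step 1: "00011"  (len 5)
step 2: "0011"  (len 4)
step 3: "011"  (len 3)
step 4: "11"  (len 2)
step 5: "1100"  (len 4)
step 6: "10000"  (len 5)
step 7: "000011"  (len 6)
step 8: "00011"  (len 5)
step 9: "0011"  (len 4)
step 10: "011"  (len 3)
step 11: "11"  (len 2)
step 12: "100"  (len 3)
step 13: "0011"  (len 4)
step 14: "011"  (len 3)
step 15: "11"  (len 2)
step 16: "111"  (len 3)
step 17: "11100"  (len 5)
step 18: "110000"  (len 6)

6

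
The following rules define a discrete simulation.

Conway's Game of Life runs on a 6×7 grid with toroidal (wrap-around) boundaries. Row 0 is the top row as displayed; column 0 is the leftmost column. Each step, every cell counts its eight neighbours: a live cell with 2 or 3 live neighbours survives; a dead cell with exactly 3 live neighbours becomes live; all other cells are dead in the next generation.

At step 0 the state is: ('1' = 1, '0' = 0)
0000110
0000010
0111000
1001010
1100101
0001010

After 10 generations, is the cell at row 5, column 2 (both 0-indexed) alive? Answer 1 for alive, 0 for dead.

step 0: 0000110
0000010
0111000
1001010
1100101
0001010
step 1: 0000011
0011010
0111001
0001010
1111000
1001000
step 2: 0011011
1101010
0100011
0000001
1101001
1001100
step 3: 0000010
0101000
0110110
0110000
0111111
0000000
step 4: 0000000
0101010
1000100
0000001
1101110
0011001
step 5: 0001100
0000100
1000111
0101001
1101110
1111011
step 6: 1100001
0000001
1001101
0101000
0000000
0000000
step 7: 1000001
0100000
1011111
1011100
0000000
1000000
step 8: 1100001
0111100
1000011
1010000
0101000
1000001
step 9: 0001011
0011100
1000111
1010000
0110001
0010001
step 10: 0000011
1010000
1010111
0011000
0011001
0111001

1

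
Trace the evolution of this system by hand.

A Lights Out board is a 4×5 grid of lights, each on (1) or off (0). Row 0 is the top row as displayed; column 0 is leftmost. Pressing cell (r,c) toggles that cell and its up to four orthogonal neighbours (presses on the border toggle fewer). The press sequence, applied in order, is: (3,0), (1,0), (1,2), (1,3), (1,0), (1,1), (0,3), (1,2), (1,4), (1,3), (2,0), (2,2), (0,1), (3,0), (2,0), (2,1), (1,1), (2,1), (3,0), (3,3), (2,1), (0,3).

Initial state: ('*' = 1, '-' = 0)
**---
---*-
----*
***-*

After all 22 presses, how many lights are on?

7

gen 0: **---
---*-
----*
***-*
gen 1: **---
---*-
*---*
--*-*
gen 2: -*---
**-*-
----*
--*-*
gen 3: -**--
*-*--
--*-*
--*-*
gen 4: -***-
*--**
--***
--*-*
gen 5: ****-
-*-**
*-***
--*-*
gen 6: *-**-
*-***
*****
--*-*
gen 7: *---*
*-*-*
*****
--*-*
gen 8: *-*-*
**-**
**-**
--*-*
gen 9: *-*--
**---
**-*-
--*-*
gen 10: *-**-
*****
**---
--*-*
gen 11: *-**-
-****
-----
*-*-*
gen 12: *-**-
-*-**
-***-
*---*
gen 13: -*-*-
---**
-***-
*---*
gen 14: -*-*-
---**
****-
-*--*
gen 15: -*-*-
*--**
--**-
**--*
gen 16: -*-*-
**-**
**-*-
*---*
gen 17: ---*-
--***
*--*-
*---*
gen 18: ---*-
-****
-***-
**--*
gen 19: ---*-
-****
****-
----*
gen 20: ---*-
-****
***--
--**-
gen 21: ---*-
--***
-----
-***-
gen 22: --*-*
--*-*
-----
-***-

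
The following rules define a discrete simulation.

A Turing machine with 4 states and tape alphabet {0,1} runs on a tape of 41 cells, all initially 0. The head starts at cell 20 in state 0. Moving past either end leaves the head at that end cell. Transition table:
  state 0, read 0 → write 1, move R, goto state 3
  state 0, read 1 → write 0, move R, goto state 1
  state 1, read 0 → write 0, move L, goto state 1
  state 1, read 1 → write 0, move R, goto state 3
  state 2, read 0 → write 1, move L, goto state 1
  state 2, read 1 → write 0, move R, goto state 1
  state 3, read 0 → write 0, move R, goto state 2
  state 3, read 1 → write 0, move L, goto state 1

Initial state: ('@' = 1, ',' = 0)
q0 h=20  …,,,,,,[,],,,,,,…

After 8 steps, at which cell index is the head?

t=0: q0 h=20  …,,,,,,[,],,,,,,…
t=1: q3 h=21  …,,,,,@[,],,,,,,…
t=2: q2 h=22  …,,,,@,[,],,,,,,…
t=3: q1 h=21  …,,,,,@[,]@,,,,,…
t=4: q1 h=20  …,,,,,,[@],@,,,,…
t=5: q3 h=21  …,,,,,,[,]@,,,,,…
t=6: q2 h=22  …,,,,,,[@],,,,,,…
t=7: q1 h=23  …,,,,,,[,],,,,,,…
t=8: q1 h=22  …,,,,,,[,],,,,,,…

22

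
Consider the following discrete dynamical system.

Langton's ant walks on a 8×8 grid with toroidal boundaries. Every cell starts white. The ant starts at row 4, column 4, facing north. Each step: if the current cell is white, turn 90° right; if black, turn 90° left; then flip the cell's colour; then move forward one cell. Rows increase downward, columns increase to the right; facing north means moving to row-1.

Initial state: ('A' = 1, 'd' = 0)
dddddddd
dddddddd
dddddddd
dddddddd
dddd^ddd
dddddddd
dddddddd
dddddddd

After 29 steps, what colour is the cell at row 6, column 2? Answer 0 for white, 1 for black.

1

gen 0: dddddddd
dddddddd
dddddddd
dddddddd
dddd^ddd
dddddddd
dddddddd
dddddddd
gen 1: dddddddd
dddddddd
dddddddd
dddddddd
ddddA>dd
dddddddd
dddddddd
dddddddd
gen 2: dddddddd
dddddddd
dddddddd
dddddddd
ddddAAdd
dddddvdd
dddddddd
dddddddd
gen 3: dddddddd
dddddddd
dddddddd
dddddddd
ddddAAdd
dddd<Add
dddddddd
dddddddd
gen 4: dddddddd
dddddddd
dddddddd
dddddddd
dddd^Add
ddddAAdd
dddddddd
dddddddd
gen 5: dddddddd
dddddddd
dddddddd
dddddddd
ddd<dAdd
ddddAAdd
dddddddd
dddddddd
gen 6: dddddddd
dddddddd
dddddddd
ddd^dddd
dddAdAdd
ddddAAdd
dddddddd
dddddddd
gen 7: dddddddd
dddddddd
dddddddd
dddA>ddd
dddAdAdd
ddddAAdd
dddddddd
dddddddd
gen 8: dddddddd
dddddddd
dddddddd
dddAAddd
dddAvAdd
ddddAAdd
dddddddd
dddddddd
gen 9: dddddddd
dddddddd
dddddddd
dddAAddd
ddd<AAdd
ddddAAdd
dddddddd
dddddddd
gen 10: dddddddd
dddddddd
dddddddd
dddAAddd
ddddAAdd
dddvAAdd
dddddddd
dddddddd
gen 11: dddddddd
dddddddd
dddddddd
dddAAddd
ddddAAdd
dd<AAAdd
dddddddd
dddddddd
gen 12: dddddddd
dddddddd
dddddddd
dddAAddd
dd^dAAdd
ddAAAAdd
dddddddd
dddddddd
gen 13: dddddddd
dddddddd
dddddddd
dddAAddd
ddA>AAdd
ddAAAAdd
dddddddd
dddddddd
gen 14: dddddddd
dddddddd
dddddddd
dddAAddd
ddAAAAdd
ddAvAAdd
dddddddd
dddddddd
gen 15: dddddddd
dddddddd
dddddddd
dddAAddd
ddAAAAdd
ddAd>Add
dddddddd
dddddddd
gen 16: dddddddd
dddddddd
dddddddd
dddAAddd
ddAA^Add
ddAddAdd
dddddddd
dddddddd
gen 17: dddddddd
dddddddd
dddddddd
dddAAddd
ddA<dAdd
ddAddAdd
dddddddd
dddddddd
gen 18: dddddddd
dddddddd
dddddddd
dddAAddd
ddAddAdd
ddAvdAdd
dddddddd
dddddddd
gen 19: dddddddd
dddddddd
dddddddd
dddAAddd
ddAddAdd
dd<AdAdd
dddddddd
dddddddd
gen 20: dddddddd
dddddddd
dddddddd
dddAAddd
ddAddAdd
dddAdAdd
ddvddddd
dddddddd
gen 21: dddddddd
dddddddd
dddddddd
dddAAddd
ddAddAdd
dddAdAdd
d<Addddd
dddddddd
gen 22: dddddddd
dddddddd
dddddddd
dddAAddd
ddAddAdd
d^dAdAdd
dAAddddd
dddddddd
gen 23: dddddddd
dddddddd
dddddddd
dddAAddd
ddAddAdd
dA>AdAdd
dAAddddd
dddddddd
gen 24: dddddddd
dddddddd
dddddddd
dddAAddd
ddAddAdd
dAAAdAdd
dAvddddd
dddddddd
gen 25: dddddddd
dddddddd
dddddddd
dddAAddd
ddAddAdd
dAAAdAdd
dAd>dddd
dddddddd
gen 26: dddddddd
dddddddd
dddddddd
dddAAddd
ddAddAdd
dAAAdAdd
dAdAdddd
dddvdddd
gen 27: dddddddd
dddddddd
dddddddd
dddAAddd
ddAddAdd
dAAAdAdd
dAdAdddd
dd<Adddd
gen 28: dddddddd
dddddddd
dddddddd
dddAAddd
ddAddAdd
dAAAdAdd
dA^Adddd
ddAAdddd
gen 29: dddddddd
dddddddd
dddddddd
dddAAddd
ddAddAdd
dAAAdAdd
dAA>dddd
ddAAdddd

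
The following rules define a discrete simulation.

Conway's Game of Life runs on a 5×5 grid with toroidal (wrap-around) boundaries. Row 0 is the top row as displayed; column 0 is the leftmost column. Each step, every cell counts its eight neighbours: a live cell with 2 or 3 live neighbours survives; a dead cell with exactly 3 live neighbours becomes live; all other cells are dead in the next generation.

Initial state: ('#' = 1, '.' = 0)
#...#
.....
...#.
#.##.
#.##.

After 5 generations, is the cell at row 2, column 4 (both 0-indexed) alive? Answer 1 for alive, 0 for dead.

1

step 0: #...#
.....
...#.
#.##.
#.##.
step 1: ##.##
....#
..###
.....
#.#..
step 2: .###.
.#...
...##
.##.#
#.##.
step 3: #..##
##..#
.#.##
.#...
#....
step 4: ...#.
.#...
.#.##
.##.#
##...
step 5: ###..
#..##
.#.##
....#
##.##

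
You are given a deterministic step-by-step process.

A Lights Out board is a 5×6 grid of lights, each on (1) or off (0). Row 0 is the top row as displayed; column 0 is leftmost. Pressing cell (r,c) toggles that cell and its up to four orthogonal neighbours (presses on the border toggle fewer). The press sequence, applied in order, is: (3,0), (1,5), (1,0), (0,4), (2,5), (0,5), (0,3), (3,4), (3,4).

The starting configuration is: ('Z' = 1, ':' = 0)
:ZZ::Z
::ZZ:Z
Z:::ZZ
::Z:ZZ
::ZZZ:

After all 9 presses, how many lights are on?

16

t=0: :ZZ::Z
::ZZ:Z
Z:::ZZ
::Z:ZZ
::ZZZ:
t=1: :ZZ::Z
::ZZ:Z
::::ZZ
ZZZ:ZZ
Z:ZZZ:
t=2: :ZZ:::
::ZZZ:
::::Z:
ZZZ:ZZ
Z:ZZZ:
t=3: ZZZ:::
ZZZZZ:
Z:::Z:
ZZZ:ZZ
Z:ZZZ:
t=4: ZZZZZZ
ZZZZ::
Z:::Z:
ZZZ:ZZ
Z:ZZZ:
t=5: ZZZZZZ
ZZZZ:Z
Z::::Z
ZZZ:Z:
Z:ZZZ:
t=6: ZZZZ::
ZZZZ::
Z::::Z
ZZZ:Z:
Z:ZZZ:
t=7: ZZ::Z:
ZZZ:::
Z::::Z
ZZZ:Z:
Z:ZZZ:
t=8: ZZ::Z:
ZZZ:::
Z:::ZZ
ZZZZ:Z
Z:ZZ::
t=9: ZZ::Z:
ZZZ:::
Z::::Z
ZZZ:Z:
Z:ZZZ:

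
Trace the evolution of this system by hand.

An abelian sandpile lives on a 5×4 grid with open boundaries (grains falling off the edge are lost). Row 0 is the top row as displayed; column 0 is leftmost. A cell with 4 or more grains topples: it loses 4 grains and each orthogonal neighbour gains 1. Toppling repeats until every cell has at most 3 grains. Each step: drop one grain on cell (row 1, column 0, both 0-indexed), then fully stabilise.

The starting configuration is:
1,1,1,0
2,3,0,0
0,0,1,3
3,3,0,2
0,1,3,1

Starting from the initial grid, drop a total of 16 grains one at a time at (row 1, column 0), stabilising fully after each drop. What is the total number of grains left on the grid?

t=0: 1,1,1,0
2,3,0,0
0,0,1,3
3,3,0,2
0,1,3,1
t=1: 1,1,1,0
3,3,0,0
0,0,1,3
3,3,0,2
0,1,3,1
t=2: 2,2,1,0
1,0,1,0
1,1,1,3
3,3,0,2
0,1,3,1
t=3: 2,2,1,0
2,0,1,0
1,1,1,3
3,3,0,2
0,1,3,1
t=4: 2,2,1,0
3,0,1,0
1,1,1,3
3,3,0,2
0,1,3,1
t=5: 3,2,1,0
0,1,1,0
2,1,1,3
3,3,0,2
0,1,3,1
t=6: 3,2,1,0
1,1,1,0
2,1,1,3
3,3,0,2
0,1,3,1
t=7: 3,2,1,0
2,1,1,0
2,1,1,3
3,3,0,2
0,1,3,1
t=8: 3,2,1,0
3,1,1,0
2,1,1,3
3,3,0,2
0,1,3,1
t=9: 0,3,1,0
1,2,1,0
3,1,1,3
3,3,0,2
0,1,3,1
t=10: 0,3,1,0
2,2,1,0
3,1,1,3
3,3,0,2
0,1,3,1
t=11: 0,3,1,0
3,2,1,0
3,1,1,3
3,3,0,2
0,1,3,1
t=12: 1,3,1,0
1,3,1,0
1,3,1,3
1,0,1,2
1,2,3,1
t=13: 1,3,1,0
2,3,1,0
1,3,1,3
1,0,1,2
1,2,3,1
t=14: 1,3,1,0
3,3,1,0
1,3,1,3
1,0,1,2
1,2,3,1
t=15: 3,0,2,0
1,2,2,0
3,0,2,3
1,1,1,2
1,2,3,1
t=16: 3,0,2,0
2,2,2,0
3,0,2,3
1,1,1,2
1,2,3,1

31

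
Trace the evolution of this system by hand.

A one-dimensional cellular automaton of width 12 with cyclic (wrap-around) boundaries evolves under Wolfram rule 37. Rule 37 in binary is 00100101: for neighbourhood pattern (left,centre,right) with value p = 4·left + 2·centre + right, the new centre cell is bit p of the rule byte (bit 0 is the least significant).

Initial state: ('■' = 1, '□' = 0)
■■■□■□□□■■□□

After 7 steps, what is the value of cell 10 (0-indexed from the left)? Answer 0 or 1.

0

gen 0: ■■■□■□□□■■□□
gen 1: □□□■■□■□□□□□
gen 2: ■■□□□■■□■■■■
gen 3: □□□■□□□■□□□□
gen 4: ■■□■□■□■□■■■
gen 5: □□■■■■■■■□□□
gen 6: ■□□□□□□□□□■■
gen 7: □□■■■■■■■□□□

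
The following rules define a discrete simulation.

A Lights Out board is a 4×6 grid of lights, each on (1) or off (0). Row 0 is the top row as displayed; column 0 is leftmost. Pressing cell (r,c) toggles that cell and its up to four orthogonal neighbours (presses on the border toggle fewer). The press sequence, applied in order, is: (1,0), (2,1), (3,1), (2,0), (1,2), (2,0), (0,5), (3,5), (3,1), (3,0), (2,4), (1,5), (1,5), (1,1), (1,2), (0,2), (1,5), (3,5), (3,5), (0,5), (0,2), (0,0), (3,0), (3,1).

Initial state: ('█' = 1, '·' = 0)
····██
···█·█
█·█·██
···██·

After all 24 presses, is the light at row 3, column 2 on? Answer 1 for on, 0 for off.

1

gen 0: ····██
···█·█
█·█·██
···██·
gen 1: █···██
██·█·█
··█·██
···██·
gen 2: █···██
█··█·█
██··██
·█·██·
gen 3: █···██
█··█·█
█···██
█·███·
gen 4: █···██
···█·█
·█··██
··███·
gen 5: █·█·██
·██··█
·██·██
··███·
gen 6: █·█·██
███··█
█·█·██
█·███·
gen 7: █·█···
███···
█·█·██
█·███·
gen 8: █·█···
███···
█·█·█·
█·██·█
gen 9: █·█···
███···
███·█·
·█·█·█
gen 10: █·█···
███···
·██·█·
█··█·█
gen 11: █·█···
███·█·
·███·█
█··███
gen 12: █·█··█
███··█
·███··
█··███
gen 13: █·█···
███·█·
·███·█
█··███
gen 14: ███···
····█·
··██·█
█··███
gen 15: ██····
·████·
···█·█
█··███
gen 16: █·██··
·█·██·
···█·█
█··███
gen 17: █·██·█
·█·█·█
···█··
█··███
gen 18: █·██·█
·█·█·█
···█·█
█··█··
gen 19: █·██·█
·█·█·█
···█··
█··███
gen 20: █·███·
·█·█··
···█··
█··███
gen 21: ██··█·
·███··
···█··
█··███
gen 22: ····█·
████··
···█··
█··███
gen 23: ····█·
████··
█··█··
·█·███
gen 24: ····█·
████··
██·█··
█·████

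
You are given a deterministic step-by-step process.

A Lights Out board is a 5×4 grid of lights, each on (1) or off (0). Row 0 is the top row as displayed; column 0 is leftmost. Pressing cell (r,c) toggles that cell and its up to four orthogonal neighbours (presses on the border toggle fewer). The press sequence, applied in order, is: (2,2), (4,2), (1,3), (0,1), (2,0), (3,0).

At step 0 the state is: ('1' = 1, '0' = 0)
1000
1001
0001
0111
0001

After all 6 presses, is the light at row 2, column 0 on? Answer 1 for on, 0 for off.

0

[0] 1000
1001
0001
0111
0001
[1] 1000
1011
0110
0101
0001
[2] 1000
1011
0110
0111
0110
[3] 1001
1000
0111
0111
0110
[4] 0111
1100
0111
0111
0110
[5] 0111
0100
1011
1111
0110
[6] 0111
0100
0011
0011
1110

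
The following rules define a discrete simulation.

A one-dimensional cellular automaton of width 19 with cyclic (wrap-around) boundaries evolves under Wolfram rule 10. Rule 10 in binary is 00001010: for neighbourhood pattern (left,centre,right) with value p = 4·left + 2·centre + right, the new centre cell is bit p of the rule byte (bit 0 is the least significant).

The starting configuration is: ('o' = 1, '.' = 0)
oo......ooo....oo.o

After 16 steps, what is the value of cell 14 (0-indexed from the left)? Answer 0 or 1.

0) oo......ooo....oo.o
1) .......oo.....oo..o
2) ......oo.....oo..o.
3) .....oo.....oo..o..
4) ....oo.....oo..o...
5) ...oo.....oo..o....
6) ..oo.....oo..o.....
7) .oo.....oo..o......
8) oo.....oo..o.......
9) o.....oo..o.......o
10) .....oo..o.......oo
11) ....oo..o.......oo.
12) ...oo..o.......oo..
13) ..oo..o.......oo...
14) .oo..o.......oo....
15) oo..o.......oo.....
16) o..o.......oo.....o

0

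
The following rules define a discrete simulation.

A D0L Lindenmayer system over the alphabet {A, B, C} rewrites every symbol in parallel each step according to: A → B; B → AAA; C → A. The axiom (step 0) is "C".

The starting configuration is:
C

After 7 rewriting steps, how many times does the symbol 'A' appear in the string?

27

k=0  C
k=1  A
k=2  B
k=3  AAA
k=4  BBB
k=5  AAAAAAAAA
k=6  BBBBBBBBB
k=7  AAAAAAAAAAAAAAAAAAAAAAAAAAA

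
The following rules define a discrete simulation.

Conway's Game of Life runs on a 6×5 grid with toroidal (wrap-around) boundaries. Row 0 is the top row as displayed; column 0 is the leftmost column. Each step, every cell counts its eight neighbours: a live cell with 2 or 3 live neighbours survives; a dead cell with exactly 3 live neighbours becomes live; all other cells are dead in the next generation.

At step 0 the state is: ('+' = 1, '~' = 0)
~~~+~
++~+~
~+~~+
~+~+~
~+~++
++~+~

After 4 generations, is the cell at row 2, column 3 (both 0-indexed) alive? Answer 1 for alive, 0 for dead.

1

0) ~~~+~
++~+~
~+~~+
~+~+~
~+~++
++~+~
1) ~~~+~
++~+~
~+~++
~+~+~
~+~+~
++~+~
2) ~~~+~
++~+~
~+~+~
~+~+~
~+~+~
++~+~
3) ~~~+~
++~+~
~+~+~
++~++
~+~+~
++~+~
4) ~~~+~
++~+~
~~~+~
~+~+~
~~~+~
++~+~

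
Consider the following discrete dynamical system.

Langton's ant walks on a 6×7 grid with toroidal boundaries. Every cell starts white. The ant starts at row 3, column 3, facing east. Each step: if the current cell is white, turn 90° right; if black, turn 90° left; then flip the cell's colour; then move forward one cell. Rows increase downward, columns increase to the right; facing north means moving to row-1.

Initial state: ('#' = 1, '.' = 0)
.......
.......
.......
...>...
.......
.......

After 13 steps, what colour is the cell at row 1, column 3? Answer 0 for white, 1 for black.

1

0) .......
.......
.......
...>...
.......
.......
1) .......
.......
.......
...#...
...v...
.......
2) .......
.......
.......
...#...
..<#...
.......
3) .......
.......
.......
..^#...
..##...
.......
4) .......
.......
.......
..#>...
..##...
.......
5) .......
.......
...^...
..#....
..##...
.......
6) .......
.......
...#>..
..#....
..##...
.......
7) .......
.......
...##..
..#.v..
..##...
.......
8) .......
.......
...##..
..#<#..
..##...
.......
9) .......
.......
...^#..
..###..
..##...
.......
10) .......
.......
..<.#..
..###..
..##...
.......
11) .......
..^....
..#.#..
..###..
..##...
.......
12) .......
..#>...
..#.#..
..###..
..##...
.......
13) .......
..##...
..#v#..
..###..
..##...
.......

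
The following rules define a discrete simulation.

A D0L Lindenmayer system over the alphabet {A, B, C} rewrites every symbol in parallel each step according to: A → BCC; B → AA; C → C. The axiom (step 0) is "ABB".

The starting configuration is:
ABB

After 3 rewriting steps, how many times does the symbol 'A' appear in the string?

8

gen 0: ABB
gen 1: BCCAAAA
gen 2: AACCBCCBCCBCCBCC
gen 3: BCCBCCCCAACCAACCAACCAACC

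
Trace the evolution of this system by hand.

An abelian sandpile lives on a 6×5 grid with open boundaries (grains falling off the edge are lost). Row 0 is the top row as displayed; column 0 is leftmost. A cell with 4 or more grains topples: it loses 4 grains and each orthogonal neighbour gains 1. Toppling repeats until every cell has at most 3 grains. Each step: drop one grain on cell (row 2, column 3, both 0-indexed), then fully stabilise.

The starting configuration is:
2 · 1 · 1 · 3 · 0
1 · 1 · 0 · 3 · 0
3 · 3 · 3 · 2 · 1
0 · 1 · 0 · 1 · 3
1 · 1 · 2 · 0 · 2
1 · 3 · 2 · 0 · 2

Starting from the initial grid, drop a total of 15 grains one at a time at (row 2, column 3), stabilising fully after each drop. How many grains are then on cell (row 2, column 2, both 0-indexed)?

gen 0: 2 · 1 · 1 · 3 · 0
1 · 1 · 0 · 3 · 0
3 · 3 · 3 · 2 · 1
0 · 1 · 0 · 1 · 3
1 · 1 · 2 · 0 · 2
1 · 3 · 2 · 0 · 2
gen 1: 2 · 1 · 1 · 3 · 0
1 · 1 · 0 · 3 · 0
3 · 3 · 3 · 3 · 1
0 · 1 · 0 · 1 · 3
1 · 1 · 2 · 0 · 2
1 · 3 · 2 · 0 · 2
gen 2: 2 · 1 · 2 · 0 · 1
2 · 2 · 2 · 1 · 1
0 · 1 · 1 · 2 · 2
1 · 2 · 1 · 2 · 3
1 · 1 · 2 · 0 · 2
1 · 3 · 2 · 0 · 2
gen 3: 2 · 1 · 2 · 0 · 1
2 · 2 · 2 · 1 · 1
0 · 1 · 1 · 3 · 2
1 · 2 · 1 · 2 · 3
1 · 1 · 2 · 0 · 2
1 · 3 · 2 · 0 · 2
gen 4: 2 · 1 · 2 · 0 · 1
2 · 2 · 2 · 2 · 1
0 · 1 · 2 · 0 · 3
1 · 2 · 1 · 3 · 3
1 · 1 · 2 · 0 · 2
1 · 3 · 2 · 0 · 2
gen 5: 2 · 1 · 2 · 0 · 1
2 · 2 · 2 · 2 · 1
0 · 1 · 2 · 1 · 3
1 · 2 · 1 · 3 · 3
1 · 1 · 2 · 0 · 2
1 · 3 · 2 · 0 · 2
gen 6: 2 · 1 · 2 · 0 · 1
2 · 2 · 2 · 2 · 1
0 · 1 · 2 · 2 · 3
1 · 2 · 1 · 3 · 3
1 · 1 · 2 · 0 · 2
1 · 3 · 2 · 0 · 2
gen 7: 2 · 1 · 2 · 0 · 1
2 · 2 · 2 · 2 · 1
0 · 1 · 2 · 3 · 3
1 · 2 · 1 · 3 · 3
1 · 1 · 2 · 0 · 2
1 · 3 · 2 · 0 · 2
gen 8: 2 · 1 · 2 · 0 · 1
2 · 2 · 2 · 3 · 2
0 · 1 · 3 · 2 · 1
1 · 2 · 2 · 1 · 1
1 · 1 · 2 · 1 · 3
1 · 3 · 2 · 0 · 2
gen 9: 2 · 1 · 2 · 0 · 1
2 · 2 · 2 · 3 · 2
0 · 1 · 3 · 3 · 1
1 · 2 · 2 · 1 · 1
1 · 1 · 2 · 1 · 3
1 · 3 · 2 · 0 · 2
gen 10: 2 · 1 · 3 · 1 · 1
2 · 3 · 0 · 1 · 3
0 · 2 · 1 · 2 · 2
1 · 2 · 3 · 2 · 1
1 · 1 · 2 · 1 · 3
1 · 3 · 2 · 0 · 2
gen 11: 2 · 1 · 3 · 1 · 1
2 · 3 · 0 · 1 · 3
0 · 2 · 1 · 3 · 2
1 · 2 · 3 · 2 · 1
1 · 1 · 2 · 1 · 3
1 · 3 · 2 · 0 · 2
gen 12: 2 · 1 · 3 · 1 · 1
2 · 3 · 0 · 2 · 3
0 · 2 · 2 · 0 · 3
1 · 2 · 3 · 3 · 1
1 · 1 · 2 · 1 · 3
1 · 3 · 2 · 0 · 2
gen 13: 2 · 1 · 3 · 1 · 1
2 · 3 · 0 · 2 · 3
0 · 2 · 2 · 1 · 3
1 · 2 · 3 · 3 · 1
1 · 1 · 2 · 1 · 3
1 · 3 · 2 · 0 · 2
gen 14: 2 · 1 · 3 · 1 · 1
2 · 3 · 0 · 2 · 3
0 · 2 · 2 · 2 · 3
1 · 2 · 3 · 3 · 1
1 · 1 · 2 · 1 · 3
1 · 3 · 2 · 0 · 2
gen 15: 2 · 1 · 3 · 1 · 1
2 · 3 · 0 · 2 · 3
0 · 2 · 2 · 3 · 3
1 · 2 · 3 · 3 · 1
1 · 1 · 2 · 1 · 3
1 · 3 · 2 · 0 · 2

2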